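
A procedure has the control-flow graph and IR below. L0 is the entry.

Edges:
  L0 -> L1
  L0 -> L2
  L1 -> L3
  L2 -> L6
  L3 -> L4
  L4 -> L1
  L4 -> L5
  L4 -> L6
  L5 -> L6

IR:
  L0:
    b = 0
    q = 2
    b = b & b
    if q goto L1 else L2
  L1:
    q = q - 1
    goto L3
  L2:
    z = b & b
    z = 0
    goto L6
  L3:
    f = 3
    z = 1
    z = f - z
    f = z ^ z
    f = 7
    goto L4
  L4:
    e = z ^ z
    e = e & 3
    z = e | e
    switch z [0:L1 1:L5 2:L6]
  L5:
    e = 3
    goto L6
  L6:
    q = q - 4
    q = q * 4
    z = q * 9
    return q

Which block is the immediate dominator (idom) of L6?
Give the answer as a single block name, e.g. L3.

idom tree: L1←L0 L2←L0 L3←L1 L4←L3 L5←L4 L6←L0
Dom at joins:
  L1: preds {L0,L4}: {L0} ∩ {L0,L1,L3,L4} = {L0}; idom=L0
  L6: preds {L2,L4,L5}: {L0,L2} ∩ {L0,L1,L3,L4} ∩ {L0,L1,L3,L4,L5} = {L0}; idom=L0

idom(L6) = L0

Answer: L0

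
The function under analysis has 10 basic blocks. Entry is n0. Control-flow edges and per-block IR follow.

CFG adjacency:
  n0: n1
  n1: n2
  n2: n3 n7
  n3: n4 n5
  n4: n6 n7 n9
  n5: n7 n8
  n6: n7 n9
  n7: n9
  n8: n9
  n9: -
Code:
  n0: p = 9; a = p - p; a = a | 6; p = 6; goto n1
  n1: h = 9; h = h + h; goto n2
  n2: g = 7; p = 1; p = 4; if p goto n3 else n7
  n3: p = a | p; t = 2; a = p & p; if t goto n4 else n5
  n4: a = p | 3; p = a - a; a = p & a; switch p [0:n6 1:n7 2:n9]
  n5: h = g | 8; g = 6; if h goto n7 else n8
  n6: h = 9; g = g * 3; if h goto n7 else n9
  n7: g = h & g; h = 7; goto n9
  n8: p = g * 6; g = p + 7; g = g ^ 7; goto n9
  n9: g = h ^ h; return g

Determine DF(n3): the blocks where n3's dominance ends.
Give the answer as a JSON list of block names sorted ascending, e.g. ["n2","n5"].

idom tree: n1←n0 n2←n1 n3←n2 n4←n3 n5←n3 n6←n4 n7←n2 n8←n5 n9←n2
Dom∩ at merges:
  n7: preds {n2,n4,n5,n6}: {n0,n1,n2} ∩ {n0,n1,n2,n3,n4} ∩ {n0,n1,n2,n3,n5} ∩ {n0,n1,n2,n3,n4,n6} = {n0,n1,n2}; idom=n2
  n9: preds {n4,n6,n7,n8}: {n0,n1,n2,n3,n4} ∩ {n0,n1,n2,n3,n4,n6} ∩ {n0,n1,n2,n7} ∩ {n0,n1,n2,n3,n5,n8} = {n0,n1,n2}; idom=n2

DF walk-up:
  join n7 pred n2: · stop@n2
  join n7 pred n4: n4→n3 stop@n2
  join n7 pred n5: n5→n3 stop@n2
  join n7 pred n6: n6→n4→n3 stop@n2
  join n9 pred n4: n4→n3 stop@n2
  join n9 pred n6: n6→n4→n3 stop@n2
  join n9 pred n7: n7 stop@n2
  join n9 pred n8: n8→n5→n3 stop@n2
  DF(n0)=∅
  DF(n1)=∅
  DF(n2)=∅
  DF(n3)={n7,n9}
  DF(n4)={n7,n9}
  DF(n5)={n7,n9}
  DF(n6)={n7,n9}
  DF(n7)={n9}
  DF(n8)={n9}
  DF(n9)=∅

DF(n3) = ["n7", "n9"]

Answer: ["n7", "n9"]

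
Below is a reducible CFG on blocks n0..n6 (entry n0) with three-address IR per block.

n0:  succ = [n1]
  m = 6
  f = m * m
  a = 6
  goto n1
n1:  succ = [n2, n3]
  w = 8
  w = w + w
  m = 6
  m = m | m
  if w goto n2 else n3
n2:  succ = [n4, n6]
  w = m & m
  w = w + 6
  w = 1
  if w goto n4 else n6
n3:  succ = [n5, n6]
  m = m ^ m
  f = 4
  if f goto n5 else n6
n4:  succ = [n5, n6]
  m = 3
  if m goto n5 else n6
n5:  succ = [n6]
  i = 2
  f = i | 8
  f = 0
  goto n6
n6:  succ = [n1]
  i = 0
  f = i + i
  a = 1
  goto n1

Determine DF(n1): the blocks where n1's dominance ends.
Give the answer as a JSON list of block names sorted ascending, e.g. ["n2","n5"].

Answer: ["n1"]

Working:
idom tree: n1←n0 n2←n1 n3←n1 n4←n2 n5←n1 n6←n1
Dom at joins:
  n1: preds {n0,n6}: {n0} ∩ {n0,n1,n6} = {n0}; idom=n0
  n5: preds {n3,n4}: {n0,n1,n3} ∩ {n0,n1,n2,n4} = {n0,n1}; idom=n1
  n6: preds {n2,n3,n4,n5}: {n0,n1,n2} ∩ {n0,n1,n3} ∩ {n0,n1,n2,n4} ∩ {n0,n1,n5} = {n0,n1}; idom=n1

DF walk-up:
  n1←n0: walk · to n0
  n1←n6: walk n6→n1 to n0
  n5←n3: walk n3 to n1
  n5←n4: walk n4→n2 to n1
  n6←n2: walk n2 to n1
  n6←n3: walk n3 to n1
  n6←n4: walk n4→n2 to n1
  n6←n5: walk n5 to n1
  n0 → ∅
  n1 → {n1}
  n2 → {n5,n6}
  n3 → {n5,n6}
  n4 → {n5,n6}
  n5 → {n6}
  n6 → {n1}

DF(n1) = ["n1"]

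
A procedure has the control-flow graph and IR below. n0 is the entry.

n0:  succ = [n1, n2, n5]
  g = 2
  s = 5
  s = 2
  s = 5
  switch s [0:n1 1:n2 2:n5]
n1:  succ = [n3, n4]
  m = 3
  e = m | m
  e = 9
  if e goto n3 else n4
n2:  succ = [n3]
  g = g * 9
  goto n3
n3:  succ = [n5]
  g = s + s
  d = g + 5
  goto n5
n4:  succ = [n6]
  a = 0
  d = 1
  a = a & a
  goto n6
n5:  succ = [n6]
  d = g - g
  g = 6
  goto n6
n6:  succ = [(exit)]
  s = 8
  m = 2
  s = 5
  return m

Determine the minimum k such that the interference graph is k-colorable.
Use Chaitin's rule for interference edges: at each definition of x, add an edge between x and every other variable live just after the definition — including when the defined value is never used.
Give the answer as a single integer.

def/use:
  n0 def {g,s} use ∅
  n1 def {e,m} use ∅
  n2 def {g} use {g}
  n3 def {d,g} use {s}
  n4 def {a,d} use ∅
  n5 def {d,g} use {g}
  n6 def {m,s} use ∅

Live sets:
  n0: in=∅ out={g,s}
  n1: in={s} out={s}
  n2: in={g,s} out={s}
  n3: in={s} out={g}
  n4: in=∅ out=∅
  n5: in={g} out=∅
  n6: in=∅ out=∅

Interfere edges:
  a↔{d}
  d↔{a,g}
  e↔{s}
  g↔{d,s}
  m↔{s}
  s↔{e,g,m}

Registers:
  clique {a,d} ⇒ need ≥ 2
  2-colouring: r0={d,s}  r1={a,e,g,m}
  χ = 2

Answer: 2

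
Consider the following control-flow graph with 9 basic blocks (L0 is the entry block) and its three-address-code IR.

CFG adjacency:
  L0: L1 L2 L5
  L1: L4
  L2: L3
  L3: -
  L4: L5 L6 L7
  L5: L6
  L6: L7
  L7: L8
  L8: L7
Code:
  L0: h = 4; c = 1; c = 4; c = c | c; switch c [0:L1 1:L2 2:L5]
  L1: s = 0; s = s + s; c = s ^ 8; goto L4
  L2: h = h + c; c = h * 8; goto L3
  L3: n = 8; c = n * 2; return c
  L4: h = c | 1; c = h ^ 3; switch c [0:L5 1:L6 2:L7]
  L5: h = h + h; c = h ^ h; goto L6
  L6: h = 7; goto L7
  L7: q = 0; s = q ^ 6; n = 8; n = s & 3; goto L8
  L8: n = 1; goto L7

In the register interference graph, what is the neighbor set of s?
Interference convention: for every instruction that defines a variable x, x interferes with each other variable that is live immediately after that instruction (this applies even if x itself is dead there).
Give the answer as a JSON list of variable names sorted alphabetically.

Answer: ["n"]

Working:
Per-block:
  L0 def {c,h} use ∅
  L1 def {c,s} use ∅
  L2 def {c,h} use {c,h}
  L3 def {c,n} use ∅
  L4 def {c,h} use {c}
  L5 def {c,h} use {h}
  L6 def {h} use ∅
  L7 def {n,q,s} use ∅
  L8 def {n} use ∅

Live sets:
  L0: in=∅ out={c,h}
  L1: in=∅ out={c}
  L2: in={c,h} out=∅
  L3: in=∅ out=∅
  L4: in={c} out={h}
  L5: in={h} out=∅
  L6: in=∅ out=∅
  L7: in=∅ out=∅
  L8: in=∅ out=∅

Interference:
  c↔{h}
  h↔{c}
  n↔{s}
  q↔∅
  s↔{n}

N(s) = ["n"]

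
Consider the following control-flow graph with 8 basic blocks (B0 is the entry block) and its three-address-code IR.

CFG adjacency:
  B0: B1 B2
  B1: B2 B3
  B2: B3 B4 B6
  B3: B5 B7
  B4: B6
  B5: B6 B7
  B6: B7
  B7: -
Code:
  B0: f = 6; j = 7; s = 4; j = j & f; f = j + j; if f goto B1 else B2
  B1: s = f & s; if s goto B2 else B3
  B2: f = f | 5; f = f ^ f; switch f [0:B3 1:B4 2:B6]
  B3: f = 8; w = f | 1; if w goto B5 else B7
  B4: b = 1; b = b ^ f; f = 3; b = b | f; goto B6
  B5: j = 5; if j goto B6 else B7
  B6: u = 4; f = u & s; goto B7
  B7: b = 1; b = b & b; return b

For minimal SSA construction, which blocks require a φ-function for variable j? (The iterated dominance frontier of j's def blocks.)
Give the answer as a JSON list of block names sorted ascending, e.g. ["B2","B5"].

idom tree: B1←B0 B2←B0 B3←B0 B4←B2 B5←B3 B6←B0 B7←B0
Join-block Dom:
  B2: preds {B0,B1}: {B0} ∩ {B0,B1} = {B0}; idom=B0
  B3: preds {B1,B2}: {B0,B1} ∩ {B0,B2} = {B0}; idom=B0
  B6: preds {B2,B4,B5}: {B0,B2} ∩ {B0,B2,B4} ∩ {B0,B3,B5} = {B0}; idom=B0
  B7: preds {B3,B5,B6}: {B0,B3} ∩ {B0,B3,B5} ∩ {B0,B6} = {B0}; idom=B0

DF derivation:
  B2←B0: walk · to B0
  B2←B1: walk B1 to B0
  B3←B1: walk B1 to B0
  B3←B2: walk B2 to B0
  B6←B2: walk B2 to B0
  B6←B4: walk B4→B2 to B0
  B6←B5: walk B5→B3 to B0
  B7←B3: walk B3 to B0
  B7←B5: walk B5→B3 to B0
  B7←B6: walk B6 to B0
  B0: DF=∅
  B1: DF={B2,B3}
  B2: DF={B3,B6}
  B3: DF={B6,B7}
  B4: DF={B6}
  B5: DF={B6,B7}
  B6: DF={B7}
  B7: DF=∅

φ for j: defs {B0,B5}
  DF⁺ = {B6,B7}

Answer: ["B6", "B7"]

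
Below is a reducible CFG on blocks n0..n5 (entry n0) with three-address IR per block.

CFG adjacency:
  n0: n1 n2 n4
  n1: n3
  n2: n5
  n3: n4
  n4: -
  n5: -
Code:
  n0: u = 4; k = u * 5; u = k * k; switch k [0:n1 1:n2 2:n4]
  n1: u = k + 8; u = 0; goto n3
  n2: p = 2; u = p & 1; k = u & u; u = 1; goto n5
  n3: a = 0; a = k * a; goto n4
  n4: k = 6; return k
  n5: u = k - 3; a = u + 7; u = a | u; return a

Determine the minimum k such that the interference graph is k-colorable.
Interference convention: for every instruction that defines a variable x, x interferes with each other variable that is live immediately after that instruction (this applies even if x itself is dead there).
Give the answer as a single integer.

def/use:
  n0: {k,u} / ∅
  n1: {u} / {k}
  n2: {k,p,u} / ∅
  n3: {a} / {k}
  n4: {k} / ∅
  n5: {a,u} / {k}

Backward fixpoint:
  n0 li=∅ lo={k}
  n1 li={k} lo={k}
  n2 li=∅ lo={k}
  n3 li={k} lo=∅
  n4 li=∅ lo=∅
  n5 li={k} lo=∅

Interference:
  a↔{k,u}
  k↔{a,u}
  p↔∅
  u↔{a,k}

Chromatic number:
  lower bound: {a,k,u} mutually conflict ⇒ χ ≥ 3
  assign a→R0 k→R1 p→R0 u→R2 — no edge inside a register ⇒ χ ≤ 3
  χ = 3

Answer: 3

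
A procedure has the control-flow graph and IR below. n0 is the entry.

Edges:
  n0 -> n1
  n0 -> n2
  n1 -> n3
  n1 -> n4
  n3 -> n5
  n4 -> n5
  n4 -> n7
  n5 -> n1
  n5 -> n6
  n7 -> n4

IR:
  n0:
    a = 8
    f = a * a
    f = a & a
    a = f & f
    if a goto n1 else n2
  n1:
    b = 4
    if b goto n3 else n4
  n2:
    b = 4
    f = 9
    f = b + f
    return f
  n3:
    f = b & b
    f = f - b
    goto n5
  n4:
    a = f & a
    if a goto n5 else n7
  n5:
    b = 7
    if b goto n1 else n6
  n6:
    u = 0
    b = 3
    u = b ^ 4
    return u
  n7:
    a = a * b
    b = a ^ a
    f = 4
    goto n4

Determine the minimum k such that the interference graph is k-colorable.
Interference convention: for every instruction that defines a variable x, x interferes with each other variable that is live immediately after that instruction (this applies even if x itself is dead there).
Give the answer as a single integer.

Answer: 3

Derivation:
Per-block:
  n0: def={a,f} ue=∅
  n1: def={b} ue=∅
  n2: def={b,f} ue=∅
  n3: def={f} ue={b}
  n4: def={a} ue={a,f}
  n5: def={b} ue=∅
  n6: def={b,u} ue=∅
  n7: def={a,b,f} ue={a,b}

Backward fixpoint:
  n0 li=∅ lo={a,f}
  n1 li={a,f} lo={a,b,f}
  n2 li=∅ lo=∅
  n3 li={a,b} lo={a,f}
  n4 li={a,b,f} lo={a,b,f}
  n5 li={a,f} lo={a,f}
  n6 li=∅ lo=∅
  n7 li={a,b} lo={a,b,f}

Interfere edges:
  a — {b,f}
  b — {a,f}
  f — {a,b}
  u — ∅

Registers:
  lower bound: {a,b,f} mutually conflict ⇒ χ ≥ 3
  assign a→c0 b→c1 f→c2 u→c0 — no edge inside a register ⇒ χ ≤ 3
  χ = 3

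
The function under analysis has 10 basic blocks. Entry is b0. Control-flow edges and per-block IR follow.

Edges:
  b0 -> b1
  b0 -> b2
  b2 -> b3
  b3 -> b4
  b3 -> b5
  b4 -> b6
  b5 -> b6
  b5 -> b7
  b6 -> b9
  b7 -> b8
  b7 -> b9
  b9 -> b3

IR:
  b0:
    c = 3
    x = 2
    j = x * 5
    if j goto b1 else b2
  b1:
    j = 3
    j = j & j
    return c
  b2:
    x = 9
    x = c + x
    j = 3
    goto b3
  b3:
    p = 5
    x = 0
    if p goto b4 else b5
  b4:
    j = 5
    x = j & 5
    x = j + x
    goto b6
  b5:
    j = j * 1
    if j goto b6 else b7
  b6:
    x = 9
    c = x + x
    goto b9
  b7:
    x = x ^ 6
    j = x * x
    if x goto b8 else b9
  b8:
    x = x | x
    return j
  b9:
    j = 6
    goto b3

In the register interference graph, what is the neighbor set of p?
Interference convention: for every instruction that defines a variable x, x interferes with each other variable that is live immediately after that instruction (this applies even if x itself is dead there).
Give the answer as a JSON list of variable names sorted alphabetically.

Answer: ["j", "x"]

Analysis:
def/use:
  b0: def={c,j,x} ue=∅
  b1: def={j} ue={c}
  b2: def={j,x} ue={c}
  b3: def={p,x} ue=∅
  b4: def={j,x} ue=∅
  b5: def={j} ue={j}
  b6: def={c,x} ue=∅
  b7: def={j,x} ue={x}
  b8: def={x} ue={j,x}
  b9: def={j} ue=∅

Backward fixpoint:
  b0 li=∅ lo={c}
  b1 li={c} lo=∅
  b2 li={c} lo={j}
  b3 li={j} lo={j,x}
  b4 li=∅ lo=∅
  b5 li={j,x} lo={x}
  b6 li=∅ lo=∅
  b7 li={x} lo={j,x}
  b8 li={j,x} lo=∅
  b9 li=∅ lo={j}

Conflict graph:
  c — {j,x}
  j — {c,p,x}
  p — {j,x}
  x — {c,j,p}

N(p) = ["j", "x"]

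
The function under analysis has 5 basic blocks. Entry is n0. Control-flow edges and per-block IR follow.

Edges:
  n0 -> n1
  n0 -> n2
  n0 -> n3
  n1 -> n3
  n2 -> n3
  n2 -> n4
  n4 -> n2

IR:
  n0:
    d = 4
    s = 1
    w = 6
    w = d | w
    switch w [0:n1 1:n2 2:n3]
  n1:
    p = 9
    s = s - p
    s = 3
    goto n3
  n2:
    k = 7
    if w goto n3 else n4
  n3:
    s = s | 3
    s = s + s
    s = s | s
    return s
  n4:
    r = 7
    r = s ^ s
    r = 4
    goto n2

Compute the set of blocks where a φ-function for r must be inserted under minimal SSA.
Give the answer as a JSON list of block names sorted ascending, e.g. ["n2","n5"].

idom tree: n1←n0 n2←n0 n3←n0 n4←n2
Dom at joins:
  n2: preds {n0,n4}: {n0} ∩ {n0,n2,n4} = {n0}; idom=n0
  n3: preds {n0,n1,n2}: {n0} ∩ {n0,n1} ∩ {n0,n2} = {n0}; idom=n0

DF derivation:
  join n2 pred n0: · stop@n0
  join n2 pred n4: n4→n2 stop@n0
  join n3 pred n0: · stop@n0
  join n3 pred n1: n1 stop@n0
  join n3 pred n2: n2 stop@n0
  n0 → ∅
  n1 → {n3}
  n2 → {n2,n3}
  n3 → ∅
  n4 → {n2}

φ for r: defs {n4}
  DF⁺ = {n2,n3}

Answer: ["n2", "n3"]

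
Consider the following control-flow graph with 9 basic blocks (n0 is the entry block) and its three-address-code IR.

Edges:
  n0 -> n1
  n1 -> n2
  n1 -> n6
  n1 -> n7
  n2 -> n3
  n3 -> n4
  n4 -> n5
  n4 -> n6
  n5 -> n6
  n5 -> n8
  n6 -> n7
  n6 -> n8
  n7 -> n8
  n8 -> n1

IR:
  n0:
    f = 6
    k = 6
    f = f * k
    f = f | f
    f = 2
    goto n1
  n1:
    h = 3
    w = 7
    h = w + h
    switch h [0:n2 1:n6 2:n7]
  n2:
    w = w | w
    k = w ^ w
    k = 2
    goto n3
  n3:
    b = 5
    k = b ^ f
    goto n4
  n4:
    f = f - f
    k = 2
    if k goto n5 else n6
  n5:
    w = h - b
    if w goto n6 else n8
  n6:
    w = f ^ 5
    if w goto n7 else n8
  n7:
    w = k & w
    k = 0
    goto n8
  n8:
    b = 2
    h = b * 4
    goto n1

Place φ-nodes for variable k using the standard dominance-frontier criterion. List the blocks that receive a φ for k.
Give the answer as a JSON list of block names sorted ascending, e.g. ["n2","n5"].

Answer: ["n1", "n6", "n7", "n8"]

Analysis:
idom tree: n1←n0 n2←n1 n3←n2 n4←n3 n5←n4 n6←n1 n7←n1 n8←n1
Dom∩ at merges:
  n1: preds {n0,n8}: {n0} ∩ {n0,n1,n8} = {n0}; idom=n0
  n6: preds {n1,n4,n5}: {n0,n1} ∩ {n0,n1,n2,n3,n4} ∩ {n0,n1,n2,n3,n4,n5} = {n0,n1}; idom=n1
  n7: preds {n1,n6}: {n0,n1} ∩ {n0,n1,n6} = {n0,n1}; idom=n1
  n8: preds {n5,n6,n7}: {n0,n1,n2,n3,n4,n5} ∩ {n0,n1,n6} ∩ {n0,n1,n7} = {n0,n1}; idom=n1

DF walk-up:
  n1←n0: walk · to n0
  n1←n8: walk n8→n1 to n0
  n6←n1: walk · to n1
  n6←n4: walk n4→n3→n2 to n1
  n6←n5: walk n5→n4→n3→n2 to n1
  n7←n1: walk · to n1
  n7←n6: walk n6 to n1
  n8←n5: walk n5→n4→n3→n2 to n1
  n8←n6: walk n6 to n1
  n8←n7: walk n7 to n1
  n0 → ∅
  n1 → {n1}
  n2 → {n6,n8}
  n3 → {n6,n8}
  n4 → {n6,n8}
  n5 → {n6,n8}
  n6 → {n7,n8}
  n7 → {n8}
  n8 → {n1}

φ for k: defs {n0,n2,n3,n4,n7}
  DF⁺ = {n1,n6,n7,n8}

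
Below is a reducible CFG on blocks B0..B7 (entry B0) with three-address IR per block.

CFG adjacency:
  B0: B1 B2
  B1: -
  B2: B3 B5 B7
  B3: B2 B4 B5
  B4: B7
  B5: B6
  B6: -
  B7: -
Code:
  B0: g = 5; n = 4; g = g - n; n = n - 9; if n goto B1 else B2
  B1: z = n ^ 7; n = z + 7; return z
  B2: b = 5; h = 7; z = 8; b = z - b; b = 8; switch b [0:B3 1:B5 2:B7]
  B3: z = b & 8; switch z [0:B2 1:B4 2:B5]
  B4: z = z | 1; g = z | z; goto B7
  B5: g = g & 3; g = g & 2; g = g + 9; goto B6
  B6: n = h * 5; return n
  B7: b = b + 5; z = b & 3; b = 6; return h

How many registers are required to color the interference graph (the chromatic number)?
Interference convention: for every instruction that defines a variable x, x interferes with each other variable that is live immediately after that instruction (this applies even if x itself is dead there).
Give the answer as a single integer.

Per-block:
  B0 def {g,n} use ∅
  B1 def {n,z} use {n}
  B2 def {b,h,z} use ∅
  B3 def {z} use {b}
  B4 def {g,z} use {z}
  B5 def {g} use {g}
  B6 def {n} use {h}
  B7 def {b,z} use {b,h}

Backward fixpoint:
  B0 li=∅ lo={g,n}
  B1 li={n} lo=∅
  B2 li={g} lo={b,g,h}
  B3 li={b,g,h} lo={b,g,h,z}
  B4 li={b,h,z} lo={b,h}
  B5 li={g,h} lo={h}
  B6 li={h} lo=∅
  B7 li={b,h} lo=∅

Interference:
  b: {g,h,z}
  g: {b,h,n,z}
  h: {b,g,z}
  n: {g,z}
  z: {b,g,h,n}

Colouring:
  lower bound: {b,g,h,z} mutually conflict ⇒ χ ≥ 4
  4-colouring: r0={g}  r1={z}  r2={b,n}  r3={h}
  χ = 4

Answer: 4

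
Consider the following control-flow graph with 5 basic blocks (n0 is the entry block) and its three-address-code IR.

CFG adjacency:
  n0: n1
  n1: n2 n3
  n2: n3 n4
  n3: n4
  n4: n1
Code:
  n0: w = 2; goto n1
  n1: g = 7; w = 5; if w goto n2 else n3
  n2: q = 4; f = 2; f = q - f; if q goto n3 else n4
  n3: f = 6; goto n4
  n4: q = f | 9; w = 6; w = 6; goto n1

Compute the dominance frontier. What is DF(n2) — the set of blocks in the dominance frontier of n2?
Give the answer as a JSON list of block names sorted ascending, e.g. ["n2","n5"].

Answer: ["n3", "n4"]

Working:
idom tree: n1←n0 n2←n1 n3←n1 n4←n1
Dom∩ at merges:
  n1: preds {n0,n4}: {n0} ∩ {n0,n1,n4} = {n0}; idom=n0
  n3: preds {n1,n2}: {n0,n1} ∩ {n0,n1,n2} = {n0,n1}; idom=n1
  n4: preds {n2,n3}: {n0,n1,n2} ∩ {n0,n1,n3} = {n0,n1}; idom=n1

DF walk-up:
  n1←n0: walk · to n0
  n1←n4: walk n4→n1 to n0
  n3←n1: walk · to n1
  n3←n2: walk n2 to n1
  n4←n2: walk n2 to n1
  n4←n3: walk n3 to n1
  DF(n0)=∅
  DF(n1)={n1}
  DF(n2)={n3,n4}
  DF(n3)={n4}
  DF(n4)={n1}

DF(n2) = ["n3", "n4"]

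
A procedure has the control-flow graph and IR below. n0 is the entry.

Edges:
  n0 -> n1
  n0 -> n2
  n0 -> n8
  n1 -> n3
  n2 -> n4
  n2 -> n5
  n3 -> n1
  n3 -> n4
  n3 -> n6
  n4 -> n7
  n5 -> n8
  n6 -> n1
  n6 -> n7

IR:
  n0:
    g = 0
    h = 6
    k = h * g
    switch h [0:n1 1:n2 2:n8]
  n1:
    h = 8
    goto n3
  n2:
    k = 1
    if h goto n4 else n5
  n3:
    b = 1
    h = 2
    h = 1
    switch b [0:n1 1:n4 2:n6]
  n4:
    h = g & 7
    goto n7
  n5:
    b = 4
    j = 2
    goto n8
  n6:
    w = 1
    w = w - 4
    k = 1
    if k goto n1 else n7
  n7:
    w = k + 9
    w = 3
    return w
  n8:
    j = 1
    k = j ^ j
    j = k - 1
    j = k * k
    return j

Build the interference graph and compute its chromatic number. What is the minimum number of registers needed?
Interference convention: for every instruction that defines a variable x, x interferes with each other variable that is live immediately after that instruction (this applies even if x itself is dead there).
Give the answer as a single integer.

def/use:
  n0: {g,h,k} / ∅
  n1: {h} / ∅
  n2: {k} / {h}
  n3: {b,h} / ∅
  n4: {h} / {g}
  n5: {b,j} / ∅
  n6: {k,w} / ∅
  n7: {w} / {k}
  n8: {j,k} / ∅

Liveness:
  live n0: ∅→{g,h,k}
  live n1: {g,k}→{g,k}
  live n2: {g,h}→{g,k}
  live n3: {g,k}→{g,k}
  live n4: {g,k}→{k}
  live n5: ∅→∅
  live n6: {g}→{g,k}
  live n7: {k}→∅
  live n8: ∅→∅

Conflict graph:
  b: {g,h,k}
  g: {b,h,k,w}
  h: {b,g,k}
  j: {k}
  k: {b,g,h,j}
  w: {g}

Colouring:
  {b,g,h,k} pairwise interfere (4-clique) ⇒ χ ≥ 4
  assign b→R2 g→R0 h→R3 j→R0 k→R1 w→R1 — no edge inside a register ⇒ χ ≤ 4
  χ = 4

Answer: 4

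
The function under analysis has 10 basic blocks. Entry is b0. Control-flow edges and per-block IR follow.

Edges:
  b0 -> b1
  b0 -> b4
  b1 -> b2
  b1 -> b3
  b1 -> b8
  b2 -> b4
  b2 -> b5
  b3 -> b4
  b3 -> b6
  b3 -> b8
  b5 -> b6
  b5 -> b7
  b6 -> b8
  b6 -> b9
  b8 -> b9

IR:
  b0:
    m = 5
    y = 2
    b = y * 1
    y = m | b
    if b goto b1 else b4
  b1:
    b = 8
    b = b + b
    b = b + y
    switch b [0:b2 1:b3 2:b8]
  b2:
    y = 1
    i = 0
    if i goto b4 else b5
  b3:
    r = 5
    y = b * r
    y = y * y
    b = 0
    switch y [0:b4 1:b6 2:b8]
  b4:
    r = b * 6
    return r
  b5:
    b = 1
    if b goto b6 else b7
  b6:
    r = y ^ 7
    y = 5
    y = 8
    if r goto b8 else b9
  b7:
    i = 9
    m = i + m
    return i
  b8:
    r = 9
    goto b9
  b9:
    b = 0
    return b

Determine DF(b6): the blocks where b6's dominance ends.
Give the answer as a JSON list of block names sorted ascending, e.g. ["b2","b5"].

Answer: ["b8", "b9"]

Analysis:
idom tree: b1←b0 b2←b1 b3←b1 b4←b0 b5←b2 b6←b1 b7←b5 b8←b1 b9←b1
Join-block Dom:
  b4: preds {b0,b2,b3}: {b0} ∩ {b0,b1,b2} ∩ {b0,b1,b3} = {b0}; idom=b0
  b6: preds {b3,b5}: {b0,b1,b3} ∩ {b0,b1,b2,b5} = {b0,b1}; idom=b1
  b8: preds {b1,b3,b6}: {b0,b1} ∩ {b0,b1,b3} ∩ {b0,b1,b6} = {b0,b1}; idom=b1
  b9: preds {b6,b8}: {b0,b1,b6} ∩ {b0,b1,b8} = {b0,b1}; idom=b1

DF derivation:
  b4←b0: walk · to b0
  b4←b2: walk b2→b1 to b0
  b4←b3: walk b3→b1 to b0
  b6←b3: walk b3 to b1
  b6←b5: walk b5→b2 to b1
  b8←b1: walk · to b1
  b8←b3: walk b3 to b1
  b8←b6: walk b6 to b1
  b9←b6: walk b6 to b1
  b9←b8: walk b8 to b1
  b0 → ∅
  b1 → {b4}
  b2 → {b4,b6}
  b3 → {b4,b6,b8}
  b4 → ∅
  b5 → {b6}
  b6 → {b8,b9}
  b7 → ∅
  b8 → {b9}
  b9 → ∅

DF(b6) = ["b8", "b9"]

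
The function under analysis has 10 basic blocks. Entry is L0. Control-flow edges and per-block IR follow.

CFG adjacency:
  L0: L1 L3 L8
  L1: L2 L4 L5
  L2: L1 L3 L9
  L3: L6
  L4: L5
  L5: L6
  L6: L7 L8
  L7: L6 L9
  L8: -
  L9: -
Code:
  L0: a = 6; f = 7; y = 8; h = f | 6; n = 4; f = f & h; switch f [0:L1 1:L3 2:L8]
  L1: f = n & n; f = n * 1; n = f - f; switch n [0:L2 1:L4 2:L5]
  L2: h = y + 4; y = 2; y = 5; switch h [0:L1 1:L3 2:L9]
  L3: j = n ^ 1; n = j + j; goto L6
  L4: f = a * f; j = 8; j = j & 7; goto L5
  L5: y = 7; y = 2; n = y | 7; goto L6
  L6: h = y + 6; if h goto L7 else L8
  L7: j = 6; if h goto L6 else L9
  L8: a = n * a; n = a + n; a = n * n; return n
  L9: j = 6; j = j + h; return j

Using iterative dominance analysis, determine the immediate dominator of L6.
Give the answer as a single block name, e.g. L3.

idom tree: L1←L0 L2←L1 L3←L0 L4←L1 L5←L1 L6←L0 L7←L6 L8←L0 L9←L0
Dom at joins:
  L1: preds {L0,L2}: {L0} ∩ {L0,L1,L2} = {L0}; idom=L0
  L3: preds {L0,L2}: {L0} ∩ {L0,L1,L2} = {L0}; idom=L0
  L5: preds {L1,L4}: {L0,L1} ∩ {L0,L1,L4} = {L0,L1}; idom=L1
  L6: preds {L3,L5,L7}: {L0,L3} ∩ {L0,L1,L5} ∩ {L0,L6,L7} = {L0}; idom=L0
  L8: preds {L0,L6}: {L0} ∩ {L0,L6} = {L0}; idom=L0
  L9: preds {L2,L7}: {L0,L1,L2} ∩ {L0,L6,L7} = {L0}; idom=L0

idom(L6) = L0

Answer: L0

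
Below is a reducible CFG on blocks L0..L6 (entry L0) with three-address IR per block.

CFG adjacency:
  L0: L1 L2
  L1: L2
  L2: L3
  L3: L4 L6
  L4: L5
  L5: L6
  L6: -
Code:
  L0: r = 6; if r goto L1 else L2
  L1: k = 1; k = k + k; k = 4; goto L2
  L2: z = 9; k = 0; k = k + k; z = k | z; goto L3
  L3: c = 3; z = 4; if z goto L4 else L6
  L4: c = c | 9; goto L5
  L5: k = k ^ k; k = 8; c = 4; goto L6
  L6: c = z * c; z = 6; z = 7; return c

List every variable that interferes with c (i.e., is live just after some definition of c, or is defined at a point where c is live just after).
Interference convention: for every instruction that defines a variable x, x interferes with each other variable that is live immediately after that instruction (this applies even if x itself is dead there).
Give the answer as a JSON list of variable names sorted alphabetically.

Answer: ["k", "z"]

Working:
def/use:
  L0: {r} / ∅
  L1: {k} / ∅
  L2: {k,z} / ∅
  L3: {c,z} / ∅
  L4: {c} / {c}
  L5: {c,k} / {k}
  L6: {c,z} / {c,z}

Live sets:
  L0: in=∅ out=∅
  L1: in=∅ out=∅
  L2: in=∅ out={k}
  L3: in={k} out={c,k,z}
  L4: in={c,k,z} out={k,z}
  L5: in={k,z} out={c,z}
  L6: in={c,z} out=∅

Interference:
  c: {k,z}
  k: {c,z}
  r: ∅
  z: {c,k}

N(c) = ["k", "z"]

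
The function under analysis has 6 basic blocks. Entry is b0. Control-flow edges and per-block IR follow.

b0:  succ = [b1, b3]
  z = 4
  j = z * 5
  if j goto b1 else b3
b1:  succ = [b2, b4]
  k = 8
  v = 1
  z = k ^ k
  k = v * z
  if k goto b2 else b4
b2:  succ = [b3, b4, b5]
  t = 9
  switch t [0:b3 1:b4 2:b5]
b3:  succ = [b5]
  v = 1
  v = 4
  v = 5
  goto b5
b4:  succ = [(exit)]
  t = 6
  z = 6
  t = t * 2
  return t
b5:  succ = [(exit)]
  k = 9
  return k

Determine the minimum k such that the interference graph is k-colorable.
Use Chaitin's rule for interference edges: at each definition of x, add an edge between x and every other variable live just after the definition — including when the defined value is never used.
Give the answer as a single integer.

Answer: 2

Derivation:
Block summaries:
  b0 def {j,z} use ∅
  b1 def {k,v,z} use ∅
  b2 def {t} use ∅
  b3 def {v} use ∅
  b4 def {t,z} use ∅
  b5 def {k} use ∅

Backward fixpoint:
  b0 li=∅ lo=∅
  b1 li=∅ lo=∅
  b2 li=∅ lo=∅
  b3 li=∅ lo=∅
  b4 li=∅ lo=∅
  b5 li=∅ lo=∅

Interference:
  j: ∅
  k: {v}
  t: {z}
  v: {k,z}
  z: {t,v}

Chromatic number:
  lower bound: {k,v} mutually conflict ⇒ χ ≥ 2
  assign j→r0 k→r1 t→r0 v→r0 z→r1 — no edge inside a register ⇒ χ ≤ 2
  χ = 2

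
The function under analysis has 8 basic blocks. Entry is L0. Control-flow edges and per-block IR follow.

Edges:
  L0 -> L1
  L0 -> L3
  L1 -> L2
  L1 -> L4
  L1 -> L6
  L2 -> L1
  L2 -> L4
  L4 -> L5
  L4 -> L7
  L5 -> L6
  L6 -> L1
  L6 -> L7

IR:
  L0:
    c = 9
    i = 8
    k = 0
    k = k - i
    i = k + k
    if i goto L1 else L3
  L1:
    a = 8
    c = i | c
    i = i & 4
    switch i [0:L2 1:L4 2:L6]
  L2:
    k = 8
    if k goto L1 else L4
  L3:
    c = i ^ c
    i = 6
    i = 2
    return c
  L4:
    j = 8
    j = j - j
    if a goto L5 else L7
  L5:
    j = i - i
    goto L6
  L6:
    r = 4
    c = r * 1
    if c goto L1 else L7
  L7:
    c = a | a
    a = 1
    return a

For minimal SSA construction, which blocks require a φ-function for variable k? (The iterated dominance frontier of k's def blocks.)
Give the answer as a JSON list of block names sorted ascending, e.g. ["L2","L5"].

idom tree: L1←L0 L2←L1 L3←L0 L4←L1 L5←L4 L6←L1 L7←L1
Dom at joins:
  L1: preds {L0,L2,L6}: {L0} ∩ {L0,L1,L2} ∩ {L0,L1,L6} = {L0}; idom=L0
  L4: preds {L1,L2}: {L0,L1} ∩ {L0,L1,L2} = {L0,L1}; idom=L1
  L6: preds {L1,L5}: {L0,L1} ∩ {L0,L1,L4,L5} = {L0,L1}; idom=L1
  L7: preds {L4,L6}: {L0,L1,L4} ∩ {L0,L1,L6} = {L0,L1}; idom=L1

DF walk-up:
  join L1 pred L0: · stop@L0
  join L1 pred L2: L2→L1 stop@L0
  join L1 pred L6: L6→L1 stop@L0
  join L4 pred L1: · stop@L1
  join L4 pred L2: L2 stop@L1
  join L6 pred L1: · stop@L1
  join L6 pred L5: L5→L4 stop@L1
  join L7 pred L4: L4 stop@L1
  join L7 pred L6: L6 stop@L1
  L0 → ∅
  L1 → {L1}
  L2 → {L1,L4}
  L3 → ∅
  L4 → {L6,L7}
  L5 → {L6}
  L6 → {L1,L7}
  L7 → ∅

φ for k: defs {L0,L2}
  DF⁺ = {L1,L4,L6,L7}

Answer: ["L1", "L4", "L6", "L7"]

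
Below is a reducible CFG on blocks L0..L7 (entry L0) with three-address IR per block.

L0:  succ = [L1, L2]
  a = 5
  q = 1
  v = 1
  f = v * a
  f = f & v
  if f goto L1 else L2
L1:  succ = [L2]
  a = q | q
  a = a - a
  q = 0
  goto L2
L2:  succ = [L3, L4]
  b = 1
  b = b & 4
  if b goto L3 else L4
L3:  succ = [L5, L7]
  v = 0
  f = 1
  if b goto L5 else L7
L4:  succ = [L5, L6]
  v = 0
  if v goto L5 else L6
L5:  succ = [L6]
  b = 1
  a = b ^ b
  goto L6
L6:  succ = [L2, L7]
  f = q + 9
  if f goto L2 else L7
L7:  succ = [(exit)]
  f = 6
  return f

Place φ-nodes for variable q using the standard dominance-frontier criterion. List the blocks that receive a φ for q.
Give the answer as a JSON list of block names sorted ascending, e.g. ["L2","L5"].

Answer: ["L2"]

Analysis:
idom tree: L1←L0 L2←L0 L3←L2 L4←L2 L5←L2 L6←L2 L7←L2
Join-block Dom:
  L2: preds {L0,L1,L6}: {L0} ∩ {L0,L1} ∩ {L0,L2,L6} = {L0}; idom=L0
  L5: preds {L3,L4}: {L0,L2,L3} ∩ {L0,L2,L4} = {L0,L2}; idom=L2
  L6: preds {L4,L5}: {L0,L2,L4} ∩ {L0,L2,L5} = {L0,L2}; idom=L2
  L7: preds {L3,L6}: {L0,L2,L3} ∩ {L0,L2,L6} = {L0,L2}; idom=L2

DF walk-up:
  L2←L0: walk · to L0
  L2←L1: walk L1 to L0
  L2←L6: walk L6→L2 to L0
  L5←L3: walk L3 to L2
  L5←L4: walk L4 to L2
  L6←L4: walk L4 to L2
  L6←L5: walk L5 to L2
  L7←L3: walk L3 to L2
  L7←L6: walk L6 to L2
  L0 → ∅
  L1 → {L2}
  L2 → {L2}
  L3 → {L5,L7}
  L4 → {L5,L6}
  L5 → {L6}
  L6 → {L2,L7}
  L7 → ∅

φ for q: defs {L0,L1}
  DF⁺ = {L2}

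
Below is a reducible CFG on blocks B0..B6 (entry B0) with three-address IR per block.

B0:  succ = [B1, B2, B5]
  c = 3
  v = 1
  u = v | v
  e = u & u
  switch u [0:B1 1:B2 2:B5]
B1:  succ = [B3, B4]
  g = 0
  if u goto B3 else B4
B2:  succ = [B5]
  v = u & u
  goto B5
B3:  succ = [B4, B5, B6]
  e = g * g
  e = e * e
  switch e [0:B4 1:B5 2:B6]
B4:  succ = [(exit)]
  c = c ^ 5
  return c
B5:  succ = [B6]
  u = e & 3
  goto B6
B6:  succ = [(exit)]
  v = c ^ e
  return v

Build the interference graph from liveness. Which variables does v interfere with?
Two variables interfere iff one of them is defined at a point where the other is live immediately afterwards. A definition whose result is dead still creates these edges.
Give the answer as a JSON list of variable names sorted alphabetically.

Per-block:
  B0: def={c,e,u,v} ue=∅
  B1: def={g} ue={u}
  B2: def={v} ue={u}
  B3: def={e} ue={g}
  B4: def={c} ue={c}
  B5: def={u} ue={e}
  B6: def={v} ue={c,e}

Backward fixpoint:
  B0 li=∅ lo={c,e,u}
  B1 li={c,u} lo={c,g}
  B2 li={c,e,u} lo={c,e}
  B3 li={c,g} lo={c,e}
  B4 li={c} lo=∅
  B5 li={c,e} lo={c,e}
  B6 li={c,e} lo=∅

Interfere edges:
  c: {e,g,u,v}
  e: {c,u,v}
  g: {c,u}
  u: {c,e,g}
  v: {c,e}

N(v) = ["c", "e"]

Answer: ["c", "e"]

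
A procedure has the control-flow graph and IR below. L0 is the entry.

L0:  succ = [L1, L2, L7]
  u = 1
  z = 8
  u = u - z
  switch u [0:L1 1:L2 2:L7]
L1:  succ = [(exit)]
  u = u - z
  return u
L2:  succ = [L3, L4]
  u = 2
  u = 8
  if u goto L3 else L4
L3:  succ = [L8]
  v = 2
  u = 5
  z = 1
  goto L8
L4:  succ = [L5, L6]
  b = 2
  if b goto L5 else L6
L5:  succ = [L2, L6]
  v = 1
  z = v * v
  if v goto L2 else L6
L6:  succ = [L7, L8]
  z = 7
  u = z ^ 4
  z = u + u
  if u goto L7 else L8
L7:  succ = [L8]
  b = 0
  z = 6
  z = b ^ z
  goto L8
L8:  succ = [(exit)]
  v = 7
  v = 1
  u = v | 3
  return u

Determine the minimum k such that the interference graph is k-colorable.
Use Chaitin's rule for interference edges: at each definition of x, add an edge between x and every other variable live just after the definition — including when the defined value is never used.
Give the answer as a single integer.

Answer: 2

Derivation:
Per-block:
  L0: {u,z} / ∅
  L1: {u} / {u,z}
  L2: {u} / ∅
  L3: {u,v,z} / ∅
  L4: {b} / ∅
  L5: {v,z} / ∅
  L6: {u,z} / ∅
  L7: {b,z} / ∅
  L8: {u,v} / ∅

Backward fixpoint:
  L0 li=∅ lo={u,z}
  L1 li={u,z} lo=∅
  L2 li=∅ lo=∅
  L3 li=∅ lo=∅
  L4 li=∅ lo=∅
  L5 li=∅ lo=∅
  L6 li=∅ lo=∅
  L7 li=∅ lo=∅
  L8 li=∅ lo=∅

Conflict graph:
  b↔{z}
  u↔{z}
  v↔{z}
  z↔{b,u,v}

Colouring:
  {b,z} pairwise interfere (2-clique) ⇒ χ ≥ 2
  assign b→c1 u→c1 v→c1 z→c0 — no edge inside a register ⇒ χ ≤ 2
  χ = 2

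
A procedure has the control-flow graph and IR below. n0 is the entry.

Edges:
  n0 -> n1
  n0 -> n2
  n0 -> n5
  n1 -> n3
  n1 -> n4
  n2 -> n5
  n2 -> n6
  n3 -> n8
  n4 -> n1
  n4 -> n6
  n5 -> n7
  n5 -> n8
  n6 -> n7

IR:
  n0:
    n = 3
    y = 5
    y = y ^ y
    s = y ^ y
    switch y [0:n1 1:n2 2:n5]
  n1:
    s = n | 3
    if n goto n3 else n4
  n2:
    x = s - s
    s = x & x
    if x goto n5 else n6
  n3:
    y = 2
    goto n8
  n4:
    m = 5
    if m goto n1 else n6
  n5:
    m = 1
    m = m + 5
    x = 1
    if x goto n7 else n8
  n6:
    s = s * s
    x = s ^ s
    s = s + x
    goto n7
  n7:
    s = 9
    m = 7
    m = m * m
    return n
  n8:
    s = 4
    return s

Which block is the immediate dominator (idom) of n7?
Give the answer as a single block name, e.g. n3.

idom tree: n1←n0 n2←n0 n3←n1 n4←n1 n5←n0 n6←n0 n7←n0 n8←n0
Dom at joins:
  n1: preds {n0,n4}: {n0} ∩ {n0,n1,n4} = {n0}; idom=n0
  n5: preds {n0,n2}: {n0} ∩ {n0,n2} = {n0}; idom=n0
  n6: preds {n2,n4}: {n0,n2} ∩ {n0,n1,n4} = {n0}; idom=n0
  n7: preds {n5,n6}: {n0,n5} ∩ {n0,n6} = {n0}; idom=n0
  n8: preds {n3,n5}: {n0,n1,n3} ∩ {n0,n5} = {n0}; idom=n0

idom(n7) = n0

Answer: n0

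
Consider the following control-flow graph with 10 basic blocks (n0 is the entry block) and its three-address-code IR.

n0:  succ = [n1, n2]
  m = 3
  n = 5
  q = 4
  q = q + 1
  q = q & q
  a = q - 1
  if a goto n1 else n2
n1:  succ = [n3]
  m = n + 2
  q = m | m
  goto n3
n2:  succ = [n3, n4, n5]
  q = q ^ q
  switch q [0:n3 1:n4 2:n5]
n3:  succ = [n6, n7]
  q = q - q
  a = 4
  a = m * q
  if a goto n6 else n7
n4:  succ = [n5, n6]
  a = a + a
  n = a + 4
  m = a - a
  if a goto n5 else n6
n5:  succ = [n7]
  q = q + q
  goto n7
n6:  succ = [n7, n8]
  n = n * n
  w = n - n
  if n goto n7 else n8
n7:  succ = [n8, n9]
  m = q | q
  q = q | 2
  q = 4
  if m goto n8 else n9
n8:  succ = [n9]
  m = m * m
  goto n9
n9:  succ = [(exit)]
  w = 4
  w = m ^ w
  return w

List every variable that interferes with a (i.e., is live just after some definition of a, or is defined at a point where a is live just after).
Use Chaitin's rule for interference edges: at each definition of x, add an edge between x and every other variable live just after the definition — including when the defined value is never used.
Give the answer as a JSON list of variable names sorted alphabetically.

Block summaries:
  n0 def {a,m,n,q} use ∅
  n1 def {m,q} use {n}
  n2 def {q} use {q}
  n3 def {a,q} use {m,q}
  n4 def {a,m,n} use {a}
  n5 def {q} use {q}
  n6 def {n,w} use {n}
  n7 def {m,q} use {q}
  n8 def {m} use {m}
  n9 def {w} use {m}

Liveness:
  live n0: ∅→{a,m,n,q}
  live n1: {n}→{m,n,q}
  live n2: {a,m,n,q}→{a,m,n,q}
  live n3: {m,n,q}→{m,n,q}
  live n4: {a,q}→{m,n,q}
  live n5: {q}→{q}
  live n6: {m,n,q}→{m,q}
  live n7: {q}→{m}
  live n8: {m}→{m}
  live n9: {m}→∅

Interfere edges:
  a↔{m,n,q}
  m↔{a,n,q,w}
  n↔{a,m,q,w}
  q↔{a,m,n,w}
  w↔{m,n,q}

N(a) = ["m", "n", "q"]

Answer: ["m", "n", "q"]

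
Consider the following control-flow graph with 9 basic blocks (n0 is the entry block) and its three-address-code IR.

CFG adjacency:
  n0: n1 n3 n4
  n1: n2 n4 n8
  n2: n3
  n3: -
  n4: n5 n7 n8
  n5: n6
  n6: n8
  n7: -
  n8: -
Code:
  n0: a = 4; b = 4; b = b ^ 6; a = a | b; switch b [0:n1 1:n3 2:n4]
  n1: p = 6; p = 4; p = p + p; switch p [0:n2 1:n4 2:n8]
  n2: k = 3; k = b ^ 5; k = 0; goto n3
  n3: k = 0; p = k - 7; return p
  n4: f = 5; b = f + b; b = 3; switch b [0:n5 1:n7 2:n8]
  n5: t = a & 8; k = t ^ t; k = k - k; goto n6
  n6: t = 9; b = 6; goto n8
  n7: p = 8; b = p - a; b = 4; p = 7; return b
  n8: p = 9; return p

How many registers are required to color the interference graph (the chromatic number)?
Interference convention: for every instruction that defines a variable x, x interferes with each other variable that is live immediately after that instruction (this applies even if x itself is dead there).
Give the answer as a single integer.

def/use:
  n0: {a,b} / ∅
  n1: {p} / ∅
  n2: {k} / {b}
  n3: {k,p} / ∅
  n4: {b,f} / {b}
  n5: {k,t} / {a}
  n6: {b,t} / ∅
  n7: {b,p} / {a}
  n8: {p} / ∅

Liveness:
  n0: in=∅ out={a,b}
  n1: in={a,b} out={a,b}
  n2: in={b} out=∅
  n3: in=∅ out=∅
  n4: in={a,b} out={a}
  n5: in={a} out=∅
  n6: in=∅ out=∅
  n7: in={a} out=∅
  n8: in=∅ out=∅

Conflict graph:
  a↔{b,f,p}
  b↔{a,f,k,p}
  f↔{a,b}
  k↔{b}
  p↔{a,b}
  t↔∅

Colouring:
  lower bound: {a,b,f} mutually conflict ⇒ χ ≥ 3
  assign a→R1 b→R0 f→R2 k→R1 p→R2 t→R0 — no edge inside a register ⇒ χ ≤ 3
  χ = 3

Answer: 3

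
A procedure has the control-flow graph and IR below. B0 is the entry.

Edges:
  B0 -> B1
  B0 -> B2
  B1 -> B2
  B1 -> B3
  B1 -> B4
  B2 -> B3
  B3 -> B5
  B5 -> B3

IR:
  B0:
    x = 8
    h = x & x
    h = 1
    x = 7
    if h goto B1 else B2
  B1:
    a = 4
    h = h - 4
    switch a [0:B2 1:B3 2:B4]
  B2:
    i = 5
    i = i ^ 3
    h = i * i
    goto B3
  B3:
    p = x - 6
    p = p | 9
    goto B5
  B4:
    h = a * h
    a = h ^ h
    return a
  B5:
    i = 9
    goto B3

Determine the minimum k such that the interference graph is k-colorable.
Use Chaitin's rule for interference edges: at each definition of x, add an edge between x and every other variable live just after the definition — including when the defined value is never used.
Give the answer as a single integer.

Answer: 3

Analysis:
def/use:
  B0 def {h,x} use ∅
  B1 def {a,h} use {h}
  B2 def {h,i} use ∅
  B3 def {p} use {x}
  B4 def {a,h} use {a,h}
  B5 def {i} use ∅

Liveness:
  live B0: ∅→{h,x}
  live B1: {h,x}→{a,h,x}
  live B2: {x}→{x}
  live B3: {x}→{x}
  live B4: {a,h}→∅
  live B5: {x}→{x}

Interference:
  a: {h,x}
  h: {a,x}
  i: {x}
  p: {x}
  x: {a,h,i,p}

Chromatic number:
  {a,h,x} pairwise interfere (3-clique) ⇒ χ ≥ 3
  assign a→c1 h→c2 i→c1 p→c1 x→c0 — no edge inside a register ⇒ χ ≤ 3
  χ = 3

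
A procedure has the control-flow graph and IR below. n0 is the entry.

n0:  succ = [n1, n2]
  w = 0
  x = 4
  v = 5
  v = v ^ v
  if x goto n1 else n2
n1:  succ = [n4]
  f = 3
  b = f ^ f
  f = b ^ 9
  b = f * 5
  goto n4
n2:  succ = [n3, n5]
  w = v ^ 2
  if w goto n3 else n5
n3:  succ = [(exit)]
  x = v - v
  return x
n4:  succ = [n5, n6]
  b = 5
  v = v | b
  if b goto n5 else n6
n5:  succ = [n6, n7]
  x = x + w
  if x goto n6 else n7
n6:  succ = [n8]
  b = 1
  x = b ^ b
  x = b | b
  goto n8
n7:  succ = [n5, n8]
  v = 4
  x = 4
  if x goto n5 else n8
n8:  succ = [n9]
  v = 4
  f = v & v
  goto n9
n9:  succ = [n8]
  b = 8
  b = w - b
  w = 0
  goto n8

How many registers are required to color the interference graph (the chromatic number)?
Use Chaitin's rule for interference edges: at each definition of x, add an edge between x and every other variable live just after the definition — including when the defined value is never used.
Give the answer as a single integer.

Per-block:
  n0 def {v,w,x} use ∅
  n1 def {b,f} use ∅
  n2 def {w} use {v}
  n3 def {x} use {v}
  n4 def {b,v} use {v}
  n5 def {x} use {w,x}
  n6 def {b,x} use ∅
  n7 def {v,x} use ∅
  n8 def {f,v} use ∅
  n9 def {b,w} use {w}

Liveness:
  n0: in=∅ out={v,w,x}
  n1: in={v,w,x} out={v,w,x}
  n2: in={v,x} out={v,w,x}
  n3: in={v} out=∅
  n4: in={v,w,x} out={w,x}
  n5: in={w,x} out={w}
  n6: in={w} out={w}
  n7: in={w} out={w,x}
  n8: in={w} out={w}
  n9: in={w} out={w}

Interfere edges:
  b — {v,w,x}
  f — {v,w,x}
  v — {b,f,w,x}
  w — {b,f,v,x}
  x — {b,f,v,w}

Registers:
  {b,v,w,x} pairwise interfere (4-clique) ⇒ χ ≥ 4
  assign b→c3 f→c3 v→c0 w→c1 x→c2 — no edge inside a register ⇒ χ ≤ 4
  χ = 4

Answer: 4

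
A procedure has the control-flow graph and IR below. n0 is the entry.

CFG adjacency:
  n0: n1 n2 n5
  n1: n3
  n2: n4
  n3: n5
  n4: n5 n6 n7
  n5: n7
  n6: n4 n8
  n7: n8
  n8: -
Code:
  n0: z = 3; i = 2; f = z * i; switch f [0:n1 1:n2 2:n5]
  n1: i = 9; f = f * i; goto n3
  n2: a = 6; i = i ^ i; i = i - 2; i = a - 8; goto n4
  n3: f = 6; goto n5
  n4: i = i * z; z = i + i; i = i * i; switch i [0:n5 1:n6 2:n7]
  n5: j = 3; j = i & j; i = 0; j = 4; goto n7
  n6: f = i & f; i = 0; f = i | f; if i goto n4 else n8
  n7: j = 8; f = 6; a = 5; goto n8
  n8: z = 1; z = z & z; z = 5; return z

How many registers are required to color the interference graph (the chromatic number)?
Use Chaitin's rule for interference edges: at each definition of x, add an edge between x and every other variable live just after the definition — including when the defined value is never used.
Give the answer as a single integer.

Answer: 4

Analysis:
def/use:
  n0: def={f,i,z} ue=∅
  n1: def={f,i} ue={f}
  n2: def={a,i} ue={i}
  n3: def={f} ue=∅
  n4: def={i,z} ue={i,z}
  n5: def={i,j} ue={i}
  n6: def={f,i} ue={f,i}
  n7: def={a,f,j} ue=∅
  n8: def={z} ue=∅

Liveness:
  n0: in=∅ out={f,i,z}
  n1: in={f} out={i}
  n2: in={f,i,z} out={f,i,z}
  n3: in={i} out={i}
  n4: in={f,i,z} out={f,i,z}
  n5: in={i} out=∅
  n6: in={f,i,z} out={f,i,z}
  n7: in=∅ out=∅
  n8: in=∅ out=∅

Conflict graph:
  a — {f,i,z}
  f — {a,i,z}
  i — {a,f,j,z}
  j — {i}
  z — {a,f,i}

Registers:
  {a,f,i,z} pairwise interfere (4-clique) ⇒ χ ≥ 4
  assign a→r1 f→r2 i→r0 j→r1 z→r3 — no edge inside a register ⇒ χ ≤ 4
  χ = 4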